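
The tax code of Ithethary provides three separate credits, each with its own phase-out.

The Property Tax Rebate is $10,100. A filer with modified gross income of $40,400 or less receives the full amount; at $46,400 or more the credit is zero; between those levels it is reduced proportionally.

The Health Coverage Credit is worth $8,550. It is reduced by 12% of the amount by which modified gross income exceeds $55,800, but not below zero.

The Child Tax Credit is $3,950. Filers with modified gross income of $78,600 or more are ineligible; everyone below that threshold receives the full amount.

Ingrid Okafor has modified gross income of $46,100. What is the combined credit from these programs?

$13,005

Property Tax Rebate: $46,100 is $5,700 into a $6,000 phase-out range, leaving 300/6,000 of the credit: $10,100 × 300/6,000 = $505.
Health Coverage Credit: $46,100 is at or below the $55,800 threshold, so the full $8,550 applies.
Child Tax Credit: $46,100 is below the $78,600 cutoff, so the full $3,950 applies.
Total: $505 + $8,550 + $3,950 = $13,005.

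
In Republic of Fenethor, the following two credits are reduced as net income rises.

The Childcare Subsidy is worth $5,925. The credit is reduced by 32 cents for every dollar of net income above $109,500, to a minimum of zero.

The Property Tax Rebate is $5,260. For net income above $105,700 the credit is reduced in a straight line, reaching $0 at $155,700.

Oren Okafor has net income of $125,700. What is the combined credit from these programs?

$3,897

Childcare Subsidy: 32% of the $16,200 excess over $109,500 is $5,184; credit = $5,925 − $5,184 = $741.
Property Tax Rebate: $125,700 is $20,000 into a $50,000 phase-out range, leaving 30,000/50,000 of the credit: $5,260 × 30,000/50,000 = $3,156.
Total: $741 + $3,156 = $3,897.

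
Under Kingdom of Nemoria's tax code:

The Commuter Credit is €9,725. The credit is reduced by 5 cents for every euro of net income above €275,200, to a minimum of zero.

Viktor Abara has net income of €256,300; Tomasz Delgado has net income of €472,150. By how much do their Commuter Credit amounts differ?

€9,725

Viktor (€256,300): Commuter Credit: €256,300 is at or below the €275,200 threshold, so the full €9,725 applies.
Tomasz (€472,150): Commuter Credit: 5% of the €196,950 excess over €275,200 is €9,847.50 ≥ base, so the credit is €0.
Difference: |€9,725 − €0| = €9,725.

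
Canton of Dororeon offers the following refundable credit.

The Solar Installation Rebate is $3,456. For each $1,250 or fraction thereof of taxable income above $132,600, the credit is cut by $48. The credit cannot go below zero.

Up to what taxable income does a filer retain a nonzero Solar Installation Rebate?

After 71 increments the reduction is 71 × $48 = $3,408, leaving $48; one more increment wipes it out. Increment 71 ends at excess 71 × $1,250 = $88,750, so the highest qualifying income is $132,600 + $88,750 = $221,350.

$221,350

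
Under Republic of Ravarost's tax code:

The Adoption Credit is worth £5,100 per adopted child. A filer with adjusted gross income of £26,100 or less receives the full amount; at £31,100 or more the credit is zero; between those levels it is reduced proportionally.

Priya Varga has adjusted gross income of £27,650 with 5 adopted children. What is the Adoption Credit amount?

Adoption Credit: base = 5 × £5,100 = £25,500. £27,650 is £1,550 into a £5,000 phase-out range, leaving 3,450/5,000 of the credit: £25,500 × 3,450/5,000 = £17,595.

£17,595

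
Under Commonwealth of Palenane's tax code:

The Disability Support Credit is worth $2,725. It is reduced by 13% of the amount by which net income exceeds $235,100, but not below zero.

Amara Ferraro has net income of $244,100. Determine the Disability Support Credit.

Disability Support Credit: 13% of the $9,000 excess over $235,100 is $1,170; credit = $2,725 − $1,170 = $1,555.

$1,555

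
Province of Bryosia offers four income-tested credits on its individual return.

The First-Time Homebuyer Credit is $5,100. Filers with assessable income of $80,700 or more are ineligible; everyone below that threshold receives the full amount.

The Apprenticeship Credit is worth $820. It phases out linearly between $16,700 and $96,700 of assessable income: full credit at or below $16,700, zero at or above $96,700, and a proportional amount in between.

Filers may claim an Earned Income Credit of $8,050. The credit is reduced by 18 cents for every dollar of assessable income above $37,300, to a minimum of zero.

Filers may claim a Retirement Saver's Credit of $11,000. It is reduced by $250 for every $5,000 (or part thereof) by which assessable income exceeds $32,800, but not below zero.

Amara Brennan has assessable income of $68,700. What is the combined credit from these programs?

$16,785

First-Time Homebuyer Credit: $68,700 is below the $80,700 cutoff, so the full $5,100 applies.
Apprenticeship Credit: $68,700 is $52,000 into a $80,000 phase-out range, leaving 28,000/80,000 of the credit: $820 × 28,000/80,000 = $287.
Earned Income Credit: 18% of the $31,400 excess over $37,300 is $5,652; credit = $8,050 − $5,652 = $2,398.
Retirement Saver's Credit: income exceeds $32,800 by $35,900, which is 8 full-or-partial $5,000 increments; reduction = 8 × $250 = $2,000, leaving $9,000.
Total: $5,100 + $287 + $2,398 + $9,000 = $16,785.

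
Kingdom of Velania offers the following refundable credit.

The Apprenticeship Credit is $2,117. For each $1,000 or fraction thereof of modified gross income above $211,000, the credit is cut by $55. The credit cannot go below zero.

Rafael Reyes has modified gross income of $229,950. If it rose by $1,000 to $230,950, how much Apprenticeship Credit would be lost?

$55

At $229,950 — income exceeds $211,000 by $18,950, which is 19 full-or-partial $1,000 increments; reduction = 19 × $55 = $1,045, leaving $1,072.
At $230,950 — income exceeds $211,000 by $19,950, which is 20 full-or-partial $1,000 increments; reduction = 20 × $55 = $1,100, leaving $1,017.
Lost: $1,072 − $1,017 = $55.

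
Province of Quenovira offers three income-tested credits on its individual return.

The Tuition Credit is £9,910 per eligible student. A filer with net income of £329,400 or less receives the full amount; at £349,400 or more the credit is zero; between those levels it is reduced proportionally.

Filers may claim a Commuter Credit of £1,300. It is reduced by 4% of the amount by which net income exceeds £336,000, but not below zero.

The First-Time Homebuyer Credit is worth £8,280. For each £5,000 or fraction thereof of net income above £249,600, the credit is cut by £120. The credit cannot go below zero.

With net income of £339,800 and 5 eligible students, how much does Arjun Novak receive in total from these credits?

Tuition Credit: base = 5 × £9,910 = £49,550. £339,800 is £10,400 into a £20,000 phase-out range, leaving 9,600/20,000 of the credit: £49,550 × 9,600/20,000 = £23,784.
Commuter Credit: 4% of the £3,800 excess over £336,000 is £152; credit = £1,300 − £152 = £1,148.
First-Time Homebuyer Credit: income exceeds £249,600 by £90,200, which is 19 full-or-partial £5,000 increments; reduction = 19 × £120 = £2,280, leaving £6,000.
Total: £23,784 + £1,148 + £6,000 = £30,932.

£30,932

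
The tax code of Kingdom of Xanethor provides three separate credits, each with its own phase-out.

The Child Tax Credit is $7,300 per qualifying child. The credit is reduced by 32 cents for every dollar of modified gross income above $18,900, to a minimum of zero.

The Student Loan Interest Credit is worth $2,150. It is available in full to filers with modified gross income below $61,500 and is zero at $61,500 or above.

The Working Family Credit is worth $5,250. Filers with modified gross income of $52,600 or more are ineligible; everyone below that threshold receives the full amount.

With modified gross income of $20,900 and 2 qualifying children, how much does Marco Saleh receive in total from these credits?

$21,360

Child Tax Credit: base = 2 × $7,300 = $14,600. 32% of the $2,000 excess over $18,900 is $640; credit = $14,600 − $640 = $13,960.
Student Loan Interest Credit: $20,900 is below the $61,500 cutoff, so the full $2,150 applies.
Working Family Credit: $20,900 is below the $52,600 cutoff, so the full $5,250 applies.
Total: $13,960 + $2,150 + $5,250 = $21,360.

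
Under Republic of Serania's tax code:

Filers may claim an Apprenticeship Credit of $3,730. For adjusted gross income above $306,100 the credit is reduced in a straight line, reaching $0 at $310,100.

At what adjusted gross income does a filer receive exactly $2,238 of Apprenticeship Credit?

$307,700

$2,238 is 2,238/3,730 of the full $3,730, so 1,492/3,730 of the $4,000 range has been used: income = $306,100 + $4,000 × 1,492/3,730 = $307,700.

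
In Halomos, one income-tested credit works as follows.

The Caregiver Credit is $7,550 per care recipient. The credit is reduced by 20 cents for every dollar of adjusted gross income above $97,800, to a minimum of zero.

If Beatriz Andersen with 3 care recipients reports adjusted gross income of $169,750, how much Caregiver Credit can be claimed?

Caregiver Credit: base = 3 × $7,550 = $22,650. 20% of the $71,950 excess over $97,800 is $14,390; credit = $22,650 − $14,390 = $8,260.

$8,260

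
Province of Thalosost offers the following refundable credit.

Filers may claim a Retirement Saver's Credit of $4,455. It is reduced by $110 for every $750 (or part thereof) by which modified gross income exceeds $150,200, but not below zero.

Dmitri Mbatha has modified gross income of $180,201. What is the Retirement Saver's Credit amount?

$0

Retirement Saver's Credit: income exceeds $150,200 by $30,001 → 41 increments × $110 = $4,510 ≥ base, so the credit is $0.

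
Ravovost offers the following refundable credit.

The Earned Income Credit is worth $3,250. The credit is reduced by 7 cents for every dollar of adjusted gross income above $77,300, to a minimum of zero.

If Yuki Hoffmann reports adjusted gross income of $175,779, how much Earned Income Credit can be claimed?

Earned Income Credit: 7% of the $98,479 excess over $77,300 is $6,893.53 ≥ base, so the credit is $0.

$0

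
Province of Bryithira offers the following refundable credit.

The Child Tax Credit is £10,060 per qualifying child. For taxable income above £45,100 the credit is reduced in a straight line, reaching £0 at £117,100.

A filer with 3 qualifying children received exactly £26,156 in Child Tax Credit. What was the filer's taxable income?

Full credit = 3 × £10,060 = £30,180.
£26,156 is 26,156/30,180 of the full £30,180, so 4,024/30,180 of the £72,000 range has been used: income = £45,100 + £72,000 × 4,024/30,180 = £54,700.

£54,700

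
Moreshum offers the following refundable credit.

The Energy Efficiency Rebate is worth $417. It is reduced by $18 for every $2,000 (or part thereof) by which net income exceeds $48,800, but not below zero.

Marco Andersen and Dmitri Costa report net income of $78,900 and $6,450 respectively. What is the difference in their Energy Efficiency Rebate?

$288

Marco ($78,900): Energy Efficiency Rebate: income exceeds $48,800 by $30,100, which is 16 full-or-partial $2,000 increments; reduction = 16 × $18 = $288, leaving $129.
Dmitri ($6,450): Energy Efficiency Rebate: $6,450 is at or below the $48,800 threshold, so the full $417 applies.
Difference: |$129 − $417| = $288.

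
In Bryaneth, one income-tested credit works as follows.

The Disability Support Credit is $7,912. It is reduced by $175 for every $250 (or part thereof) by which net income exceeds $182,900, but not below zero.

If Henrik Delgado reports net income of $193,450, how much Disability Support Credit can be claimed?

Disability Support Credit: income exceeds $182,900 by $10,550, which is 43 full-or-partial $250 increments; reduction = 43 × $175 = $7,525, leaving $387.

$387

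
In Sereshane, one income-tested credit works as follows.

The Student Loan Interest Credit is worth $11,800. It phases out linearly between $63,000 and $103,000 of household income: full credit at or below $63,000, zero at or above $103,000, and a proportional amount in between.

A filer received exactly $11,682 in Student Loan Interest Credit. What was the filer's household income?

$11,682 is 11,682/11,800 of the full $11,800, so 118/11,800 of the $40,000 range has been used: income = $63,000 + $40,000 × 118/11,800 = $63,400.

$63,400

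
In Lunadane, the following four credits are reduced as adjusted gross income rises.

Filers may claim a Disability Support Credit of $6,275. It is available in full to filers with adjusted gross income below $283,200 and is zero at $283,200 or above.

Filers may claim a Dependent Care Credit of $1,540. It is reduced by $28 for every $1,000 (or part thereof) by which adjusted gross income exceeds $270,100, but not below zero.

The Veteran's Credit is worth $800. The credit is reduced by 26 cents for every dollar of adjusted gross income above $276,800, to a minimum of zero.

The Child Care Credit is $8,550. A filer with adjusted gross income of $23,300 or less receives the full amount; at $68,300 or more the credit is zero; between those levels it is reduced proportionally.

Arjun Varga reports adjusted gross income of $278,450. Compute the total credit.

Disability Support Credit: $278,450 is below the $283,200 cutoff, so the full $6,275 applies.
Dependent Care Credit: income exceeds $270,100 by $8,350, which is 9 full-or-partial $1,000 increments; reduction = 9 × $28 = $252, leaving $1,288.
Veteran's Credit: 26% of the $1,650 excess over $276,800 is $429; credit = $800 − $429 = $371.
Child Care Credit: $278,450 is at or above $68,300, so the credit is $0.
Total: $6,275 + $1,288 + $371 + $0 = $7,934.

$7,934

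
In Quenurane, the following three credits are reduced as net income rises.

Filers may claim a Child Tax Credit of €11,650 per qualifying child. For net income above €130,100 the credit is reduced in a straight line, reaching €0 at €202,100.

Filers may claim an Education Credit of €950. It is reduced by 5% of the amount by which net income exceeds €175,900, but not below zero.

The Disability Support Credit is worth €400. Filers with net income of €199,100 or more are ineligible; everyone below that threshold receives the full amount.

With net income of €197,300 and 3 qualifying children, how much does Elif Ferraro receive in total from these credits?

€2,730

Child Tax Credit: base = 3 × €11,650 = €34,950. €197,300 is €67,200 into a €72,000 phase-out range, leaving 4,800/72,000 of the credit: €34,950 × 4,800/72,000 = €2,330.
Education Credit: 5% of the €21,400 excess over €175,900 is €1,070 ≥ base, so the credit is €0.
Disability Support Credit: €197,300 is below the €199,100 cutoff, so the full €400 applies.
Total: €2,330 + €0 + €400 = €2,730.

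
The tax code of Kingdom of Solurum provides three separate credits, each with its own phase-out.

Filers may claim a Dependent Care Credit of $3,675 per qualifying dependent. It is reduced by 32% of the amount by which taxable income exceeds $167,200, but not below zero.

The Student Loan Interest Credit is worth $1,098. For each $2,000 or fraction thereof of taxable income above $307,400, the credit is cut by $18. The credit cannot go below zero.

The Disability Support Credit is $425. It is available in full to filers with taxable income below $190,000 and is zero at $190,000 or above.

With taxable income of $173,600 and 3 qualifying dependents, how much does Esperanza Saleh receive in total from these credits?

Dependent Care Credit: base = 3 × $3,675 = $11,025. 32% of the $6,400 excess over $167,200 is $2,048; credit = $11,025 − $2,048 = $8,977.
Student Loan Interest Credit: $173,600 is at or below the $307,400 threshold, so the full $1,098 applies.
Disability Support Credit: $173,600 is below the $190,000 cutoff, so the full $425 applies.
Total: $8,977 + $1,098 + $425 = $10,500.

$10,500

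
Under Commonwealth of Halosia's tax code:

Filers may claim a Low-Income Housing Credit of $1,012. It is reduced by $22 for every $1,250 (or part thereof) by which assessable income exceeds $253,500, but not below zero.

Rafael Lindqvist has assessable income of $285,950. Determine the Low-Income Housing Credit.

$440

Low-Income Housing Credit: income exceeds $253,500 by $32,450, which is 26 full-or-partial $1,250 increments; reduction = 26 × $22 = $572, leaving $440.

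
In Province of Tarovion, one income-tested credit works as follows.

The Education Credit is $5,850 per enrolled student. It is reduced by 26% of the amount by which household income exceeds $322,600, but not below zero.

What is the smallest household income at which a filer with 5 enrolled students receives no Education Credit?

$435,100

Full credit = 5 × $5,850 = $29,250.
The credit falls by 26% of each dollar above $322,600, so it reaches zero when the excess is $29,250 / 26% = $112,500: income = $322,600 + $112,500 = $435,100.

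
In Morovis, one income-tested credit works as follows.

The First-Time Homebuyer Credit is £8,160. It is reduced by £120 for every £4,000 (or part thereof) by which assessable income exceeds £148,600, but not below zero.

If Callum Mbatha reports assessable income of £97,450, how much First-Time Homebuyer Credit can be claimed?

First-Time Homebuyer Credit: £97,450 is at or below the £148,600 threshold, so the full £8,160 applies.

£8,160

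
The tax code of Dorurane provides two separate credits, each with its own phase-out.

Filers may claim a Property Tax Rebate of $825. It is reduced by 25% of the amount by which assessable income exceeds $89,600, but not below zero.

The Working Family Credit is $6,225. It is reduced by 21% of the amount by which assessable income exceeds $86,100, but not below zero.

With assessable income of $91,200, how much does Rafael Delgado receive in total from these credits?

$5,579

Property Tax Rebate: 25% of the $1,600 excess over $89,600 is $400; credit = $825 − $400 = $425.
Working Family Credit: 21% of the $5,100 excess over $86,100 is $1,071; credit = $6,225 − $1,071 = $5,154.
Total: $425 + $5,154 = $5,579.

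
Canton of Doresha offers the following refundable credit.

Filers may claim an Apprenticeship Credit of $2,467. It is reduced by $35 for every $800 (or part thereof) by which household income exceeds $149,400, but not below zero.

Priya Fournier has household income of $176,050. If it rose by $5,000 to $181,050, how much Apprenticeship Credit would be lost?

At $176,050 — income exceeds $149,400 by $26,650, which is 34 full-or-partial $800 increments; reduction = 34 × $35 = $1,190, leaving $1,277.
At $181,050 — income exceeds $149,400 by $31,650, which is 40 full-or-partial $800 increments; reduction = 40 × $35 = $1,400, leaving $1,067.
Lost: $1,277 − $1,067 = $210.

$210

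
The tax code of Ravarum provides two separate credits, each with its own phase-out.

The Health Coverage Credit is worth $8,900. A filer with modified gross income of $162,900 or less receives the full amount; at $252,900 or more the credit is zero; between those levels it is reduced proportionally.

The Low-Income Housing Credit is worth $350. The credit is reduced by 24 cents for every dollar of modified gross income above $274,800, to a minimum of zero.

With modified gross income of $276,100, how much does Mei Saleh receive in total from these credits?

$38

Health Coverage Credit: $276,100 is at or above $252,900, so the credit is $0.
Low-Income Housing Credit: 24% of the $1,300 excess over $274,800 is $312; credit = $350 − $312 = $38.
Total: $0 + $38 = $38.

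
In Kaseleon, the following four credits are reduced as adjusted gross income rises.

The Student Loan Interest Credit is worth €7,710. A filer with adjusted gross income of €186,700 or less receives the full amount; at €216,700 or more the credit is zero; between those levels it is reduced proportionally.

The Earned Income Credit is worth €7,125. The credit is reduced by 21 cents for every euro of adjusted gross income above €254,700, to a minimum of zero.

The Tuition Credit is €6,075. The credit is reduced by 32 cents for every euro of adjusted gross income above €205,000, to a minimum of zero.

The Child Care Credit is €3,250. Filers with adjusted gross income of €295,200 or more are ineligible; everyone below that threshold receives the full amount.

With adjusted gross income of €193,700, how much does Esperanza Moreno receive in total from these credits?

€22,361

Student Loan Interest Credit: €193,700 is €7,000 into a €30,000 phase-out range, leaving 23,000/30,000 of the credit: €7,710 × 23,000/30,000 = €5,911.
Earned Income Credit: €193,700 is at or below the €254,700 threshold, so the full €7,125 applies.
Tuition Credit: €193,700 is at or below the €205,000 threshold, so the full €6,075 applies.
Child Care Credit: €193,700 is below the €295,200 cutoff, so the full €3,250 applies.
Total: €5,911 + €7,125 + €6,075 + €3,250 = €22,361.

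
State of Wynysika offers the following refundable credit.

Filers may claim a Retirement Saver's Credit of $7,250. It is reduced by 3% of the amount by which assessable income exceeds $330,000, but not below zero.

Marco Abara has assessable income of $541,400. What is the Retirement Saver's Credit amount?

$908

Retirement Saver's Credit: 3% of the $211,400 excess over $330,000 is $6,342; credit = $7,250 − $6,342 = $908.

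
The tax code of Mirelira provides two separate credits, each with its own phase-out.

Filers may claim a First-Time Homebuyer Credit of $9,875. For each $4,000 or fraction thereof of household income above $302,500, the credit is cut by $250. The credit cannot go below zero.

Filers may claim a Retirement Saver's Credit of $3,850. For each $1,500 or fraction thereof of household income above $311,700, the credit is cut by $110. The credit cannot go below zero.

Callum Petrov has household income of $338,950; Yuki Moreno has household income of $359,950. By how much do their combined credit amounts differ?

$2,790

Callum ($338,950): First-Time Homebuyer Credit: income exceeds $302,500 by $36,450, which is 10 full-or-partial $4,000 increments; reduction = 10 × $250 = $2,500, leaving $7,375. Retirement Saver's Credit: income exceeds $311,700 by $27,250, which is 19 full-or-partial $1,500 increments; reduction = 19 × $110 = $2,090, leaving $1,760. total $7,375 + $1,760 = $9,135
Yuki ($359,950): First-Time Homebuyer Credit: income exceeds $302,500 by $57,450, which is 15 full-or-partial $4,000 increments; reduction = 15 × $250 = $3,750, leaving $6,125. Retirement Saver's Credit: income exceeds $311,700 by $48,250, which is 33 full-or-partial $1,500 increments; reduction = 33 × $110 = $3,630, leaving $220. total $6,125 + $220 = $6,345
Difference: |$9,135 − $6,345| = $2,790.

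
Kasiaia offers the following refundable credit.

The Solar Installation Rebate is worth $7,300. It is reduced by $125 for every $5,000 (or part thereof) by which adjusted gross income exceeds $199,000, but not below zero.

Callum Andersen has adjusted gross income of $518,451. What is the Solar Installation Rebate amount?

$0

Solar Installation Rebate: income exceeds $199,000 by $319,451 → 64 increments × $125 = $8,000 ≥ base, so the credit is $0.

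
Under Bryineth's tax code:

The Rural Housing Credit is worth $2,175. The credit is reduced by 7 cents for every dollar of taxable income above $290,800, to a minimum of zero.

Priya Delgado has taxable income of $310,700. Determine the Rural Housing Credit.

Rural Housing Credit: 7% of the $19,900 excess over $290,800 is $1,393; credit = $2,175 − $1,393 = $782.

$782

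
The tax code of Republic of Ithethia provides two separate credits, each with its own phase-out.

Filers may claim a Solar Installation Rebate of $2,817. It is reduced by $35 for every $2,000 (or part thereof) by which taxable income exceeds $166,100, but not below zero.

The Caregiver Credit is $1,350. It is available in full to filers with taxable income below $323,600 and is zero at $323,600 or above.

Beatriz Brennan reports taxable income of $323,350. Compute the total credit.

$1,402

Solar Installation Rebate: income exceeds $166,100 by $157,250, which is 79 full-or-partial $2,000 increments; reduction = 79 × $35 = $2,765, leaving $52.
Caregiver Credit: $323,350 is below the $323,600 cutoff, so the full $1,350 applies.
Total: $52 + $1,350 = $1,402.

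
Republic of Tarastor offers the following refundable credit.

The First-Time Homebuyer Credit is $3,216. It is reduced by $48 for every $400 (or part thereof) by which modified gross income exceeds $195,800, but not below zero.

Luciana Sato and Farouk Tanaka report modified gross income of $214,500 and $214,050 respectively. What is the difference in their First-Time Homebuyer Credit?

$48

Luciana ($214,500): First-Time Homebuyer Credit: income exceeds $195,800 by $18,700, which is 47 full-or-partial $400 increments; reduction = 47 × $48 = $2,256, leaving $960.
Farouk ($214,050): First-Time Homebuyer Credit: income exceeds $195,800 by $18,250, which is 46 full-or-partial $400 increments; reduction = 46 × $48 = $2,208, leaving $1,008.
Difference: |$960 − $1,008| = $48.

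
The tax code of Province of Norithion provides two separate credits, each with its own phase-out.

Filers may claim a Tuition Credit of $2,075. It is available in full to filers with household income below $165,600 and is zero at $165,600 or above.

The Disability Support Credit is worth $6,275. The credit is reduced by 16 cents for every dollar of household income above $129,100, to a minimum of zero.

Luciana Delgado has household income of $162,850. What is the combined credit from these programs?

Tuition Credit: $162,850 is below the $165,600 cutoff, so the full $2,075 applies.
Disability Support Credit: 16% of the $33,750 excess over $129,100 is $5,400; credit = $6,275 − $5,400 = $875.
Total: $2,075 + $875 = $2,950.

$2,950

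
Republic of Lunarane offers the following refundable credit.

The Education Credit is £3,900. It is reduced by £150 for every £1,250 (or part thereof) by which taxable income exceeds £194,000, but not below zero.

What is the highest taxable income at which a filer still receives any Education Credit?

£225,250

After 25 increments the reduction is 25 × £150 = £3,750, leaving £150; one more increment wipes it out. Increment 25 ends at excess 25 × £1,250 = £31,250, so the highest qualifying income is £194,000 + £31,250 = £225,250.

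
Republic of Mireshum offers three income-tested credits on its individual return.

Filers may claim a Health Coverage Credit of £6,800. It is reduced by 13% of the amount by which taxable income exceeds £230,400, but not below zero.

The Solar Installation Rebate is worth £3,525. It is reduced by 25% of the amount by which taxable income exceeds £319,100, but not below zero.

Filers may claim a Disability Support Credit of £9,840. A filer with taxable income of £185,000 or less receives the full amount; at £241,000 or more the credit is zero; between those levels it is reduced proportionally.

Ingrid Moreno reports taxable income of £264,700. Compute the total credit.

Health Coverage Credit: 13% of the £34,300 excess over £230,400 is £4,459; credit = £6,800 − £4,459 = £2,341.
Solar Installation Rebate: £264,700 is at or below the £319,100 threshold, so the full £3,525 applies.
Disability Support Credit: £264,700 is at or above £241,000, so the credit is £0.
Total: £2,341 + £3,525 + £0 = £5,866.

£5,866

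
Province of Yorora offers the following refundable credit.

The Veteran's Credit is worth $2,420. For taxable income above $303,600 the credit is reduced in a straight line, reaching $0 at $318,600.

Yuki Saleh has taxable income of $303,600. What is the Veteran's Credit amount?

Veteran's Credit: $303,600 is at or below the $303,600 threshold, so the full $2,420 applies.

$2,420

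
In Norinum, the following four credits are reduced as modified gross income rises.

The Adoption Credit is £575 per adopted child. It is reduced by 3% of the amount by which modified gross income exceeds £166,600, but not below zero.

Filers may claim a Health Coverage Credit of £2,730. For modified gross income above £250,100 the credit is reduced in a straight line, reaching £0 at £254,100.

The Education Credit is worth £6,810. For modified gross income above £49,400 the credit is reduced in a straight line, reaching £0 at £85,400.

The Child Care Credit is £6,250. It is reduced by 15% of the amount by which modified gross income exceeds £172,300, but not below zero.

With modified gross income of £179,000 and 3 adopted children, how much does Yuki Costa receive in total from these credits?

£9,328

Adoption Credit: base = 3 × £575 = £1,725. 3% of the £12,400 excess over £166,600 is £372; credit = £1,725 − £372 = £1,353.
Health Coverage Credit: £179,000 is at or below the £250,100 threshold, so the full £2,730 applies.
Education Credit: £179,000 is at or above £85,400, so the credit is £0.
Child Care Credit: 15% of the £6,700 excess over £172,300 is £1,005; credit = £6,250 − £1,005 = £5,245.
Total: £1,353 + £2,730 + £0 + £5,245 = £9,328.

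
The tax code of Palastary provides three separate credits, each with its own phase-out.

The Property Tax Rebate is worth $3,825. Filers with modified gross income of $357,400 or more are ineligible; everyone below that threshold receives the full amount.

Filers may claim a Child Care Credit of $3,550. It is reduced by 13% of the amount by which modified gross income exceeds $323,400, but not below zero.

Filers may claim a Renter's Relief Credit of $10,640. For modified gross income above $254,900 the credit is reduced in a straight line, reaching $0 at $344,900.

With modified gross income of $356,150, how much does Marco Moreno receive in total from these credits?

$3,825

Property Tax Rebate: $356,150 is below the $357,400 cutoff, so the full $3,825 applies.
Child Care Credit: 13% of the $32,750 excess over $323,400 is $4,257.50 ≥ base, so the credit is $0.
Renter's Relief Credit: $356,150 is at or above $344,900, so the credit is $0.
Total: $3,825 + $0 + $0 = $3,825.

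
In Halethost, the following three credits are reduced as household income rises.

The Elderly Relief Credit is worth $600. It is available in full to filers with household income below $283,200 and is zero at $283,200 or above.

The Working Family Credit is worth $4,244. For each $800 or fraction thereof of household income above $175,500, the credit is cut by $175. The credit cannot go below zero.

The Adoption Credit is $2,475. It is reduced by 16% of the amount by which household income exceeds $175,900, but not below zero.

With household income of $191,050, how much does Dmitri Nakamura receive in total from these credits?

Elderly Relief Credit: $191,050 is below the $283,200 cutoff, so the full $600 applies.
Working Family Credit: income exceeds $175,500 by $15,550, which is 20 full-or-partial $800 increments; reduction = 20 × $175 = $3,500, leaving $744.
Adoption Credit: 16% of the $15,150 excess over $175,900 is $2,424; credit = $2,475 − $2,424 = $51.
Total: $600 + $744 + $51 = $1,395.

$1,395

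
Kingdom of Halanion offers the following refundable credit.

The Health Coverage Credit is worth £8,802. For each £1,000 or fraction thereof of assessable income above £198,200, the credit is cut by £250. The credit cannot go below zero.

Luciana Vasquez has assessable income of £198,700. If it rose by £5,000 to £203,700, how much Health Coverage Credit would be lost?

At £198,700 — income exceeds £198,200 by £500, which is 1 full-or-partial £1,000 increment; reduction = 1 × £250 = £250, leaving £8,552.
At £203,700 — income exceeds £198,200 by £5,500, which is 6 full-or-partial £1,000 increments; reduction = 6 × £250 = £1,500, leaving £7,302.
Lost: £8,552 − £7,302 = £1,250.

£1,250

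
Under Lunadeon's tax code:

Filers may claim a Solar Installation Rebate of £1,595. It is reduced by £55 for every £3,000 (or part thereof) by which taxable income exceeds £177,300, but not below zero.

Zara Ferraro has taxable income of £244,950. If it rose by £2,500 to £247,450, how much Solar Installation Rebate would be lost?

At £244,950 — income exceeds £177,300 by £67,650, which is 23 full-or-partial £3,000 increments; reduction = 23 × £55 = £1,265, leaving £330.
At £247,450 — income exceeds £177,300 by £70,150, which is 24 full-or-partial £3,000 increments; reduction = 24 × £55 = £1,320, leaving £275.
Lost: £330 − £275 = £55.

£55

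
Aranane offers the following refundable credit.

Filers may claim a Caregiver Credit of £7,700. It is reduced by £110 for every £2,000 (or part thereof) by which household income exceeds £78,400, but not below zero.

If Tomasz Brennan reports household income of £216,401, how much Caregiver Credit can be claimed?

£0

Caregiver Credit: income exceeds £78,400 by £138,001 → 70 increments × £110 = £7,700 ≥ base, so the credit is £0.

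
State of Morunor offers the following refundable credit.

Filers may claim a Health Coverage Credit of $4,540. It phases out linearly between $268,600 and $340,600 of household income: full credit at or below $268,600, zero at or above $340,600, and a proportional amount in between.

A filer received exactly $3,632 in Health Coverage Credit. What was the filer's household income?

$3,632 is 3,632/4,540 of the full $4,540, so 908/4,540 of the $72,000 range has been used: income = $268,600 + $72,000 × 908/4,540 = $283,000.

$283,000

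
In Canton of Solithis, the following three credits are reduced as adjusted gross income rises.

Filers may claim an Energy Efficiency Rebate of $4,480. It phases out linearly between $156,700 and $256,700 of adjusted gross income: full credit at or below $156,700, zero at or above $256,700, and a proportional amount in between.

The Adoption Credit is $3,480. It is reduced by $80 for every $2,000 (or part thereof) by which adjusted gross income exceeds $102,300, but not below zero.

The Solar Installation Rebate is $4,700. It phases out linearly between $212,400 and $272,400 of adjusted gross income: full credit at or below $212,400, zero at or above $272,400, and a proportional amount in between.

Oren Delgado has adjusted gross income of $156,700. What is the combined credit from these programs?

$10,420

Energy Efficiency Rebate: $156,700 is at or below the $156,700 threshold, so the full $4,480 applies.
Adoption Credit: income exceeds $102,300 by $54,400, which is 28 full-or-partial $2,000 increments; reduction = 28 × $80 = $2,240, leaving $1,240.
Solar Installation Rebate: $156,700 is at or below the $212,400 threshold, so the full $4,700 applies.
Total: $4,480 + $1,240 + $4,700 = $10,420.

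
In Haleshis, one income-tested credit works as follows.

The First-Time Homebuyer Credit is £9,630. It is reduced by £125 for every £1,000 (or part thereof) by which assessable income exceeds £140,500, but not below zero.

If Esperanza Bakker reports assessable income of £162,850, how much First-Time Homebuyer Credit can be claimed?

£6,755

First-Time Homebuyer Credit: income exceeds £140,500 by £22,350, which is 23 full-or-partial £1,000 increments; reduction = 23 × £125 = £2,875, leaving £6,755.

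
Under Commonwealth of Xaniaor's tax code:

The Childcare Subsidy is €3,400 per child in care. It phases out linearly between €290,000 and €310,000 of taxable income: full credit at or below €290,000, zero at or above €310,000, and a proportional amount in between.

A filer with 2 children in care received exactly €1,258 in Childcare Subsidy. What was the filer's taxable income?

€306,300

Full credit = 2 × €3,400 = €6,800.
€1,258 is 1,258/6,800 of the full €6,800, so 5,542/6,800 of the €20,000 range has been used: income = €290,000 + €20,000 × 5,542/6,800 = €306,300.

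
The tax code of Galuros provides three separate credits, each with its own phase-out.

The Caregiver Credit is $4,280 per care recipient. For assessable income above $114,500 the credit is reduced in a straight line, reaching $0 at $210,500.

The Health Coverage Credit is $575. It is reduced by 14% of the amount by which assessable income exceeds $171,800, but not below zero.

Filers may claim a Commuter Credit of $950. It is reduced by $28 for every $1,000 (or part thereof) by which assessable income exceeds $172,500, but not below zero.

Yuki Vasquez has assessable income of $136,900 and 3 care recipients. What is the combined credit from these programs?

Caregiver Credit: base = 3 × $4,280 = $12,840. $136,900 is $22,400 into a $96,000 phase-out range, leaving 73,600/96,000 of the credit: $12,840 × 73,600/96,000 = $9,844.
Health Coverage Credit: $136,900 is at or below the $171,800 threshold, so the full $575 applies.
Commuter Credit: $136,900 is at or below the $172,500 threshold, so the full $950 applies.
Total: $9,844 + $575 + $950 = $11,369.

$11,369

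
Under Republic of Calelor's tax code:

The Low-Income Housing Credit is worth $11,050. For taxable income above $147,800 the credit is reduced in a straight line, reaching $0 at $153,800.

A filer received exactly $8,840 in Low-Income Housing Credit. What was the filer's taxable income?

$149,000

$8,840 is 8,840/11,050 of the full $11,050, so 2,210/11,050 of the $6,000 range has been used: income = $147,800 + $6,000 × 2,210/11,050 = $149,000.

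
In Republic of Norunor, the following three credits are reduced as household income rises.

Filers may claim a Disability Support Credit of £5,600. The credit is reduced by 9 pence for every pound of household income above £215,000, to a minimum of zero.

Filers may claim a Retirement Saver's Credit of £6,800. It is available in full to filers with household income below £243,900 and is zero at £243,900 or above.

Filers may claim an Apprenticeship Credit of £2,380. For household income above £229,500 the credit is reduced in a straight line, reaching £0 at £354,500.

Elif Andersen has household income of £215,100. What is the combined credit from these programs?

£14,771

Disability Support Credit: 9% of the £100 excess over £215,000 is £9; credit = £5,600 − £9 = £5,591.
Retirement Saver's Credit: £215,100 is below the £243,900 cutoff, so the full £6,800 applies.
Apprenticeship Credit: £215,100 is at or below the £229,500 threshold, so the full £2,380 applies.
Total: £5,591 + £6,800 + £2,380 = £14,771.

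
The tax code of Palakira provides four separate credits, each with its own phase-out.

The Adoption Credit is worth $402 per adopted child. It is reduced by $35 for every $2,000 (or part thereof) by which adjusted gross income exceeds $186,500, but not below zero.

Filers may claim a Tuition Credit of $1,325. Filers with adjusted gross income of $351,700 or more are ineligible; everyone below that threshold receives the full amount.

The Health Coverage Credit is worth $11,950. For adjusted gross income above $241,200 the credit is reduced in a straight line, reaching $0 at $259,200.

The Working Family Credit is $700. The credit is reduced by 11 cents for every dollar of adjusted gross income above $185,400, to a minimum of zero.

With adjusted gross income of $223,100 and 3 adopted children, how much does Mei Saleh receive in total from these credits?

$13,816

Adoption Credit: base = 3 × $402 = $1,206. income exceeds $186,500 by $36,600, which is 19 full-or-partial $2,000 increments; reduction = 19 × $35 = $665, leaving $541.
Tuition Credit: $223,100 is below the $351,700 cutoff, so the full $1,325 applies.
Health Coverage Credit: $223,100 is at or below the $241,200 threshold, so the full $11,950 applies.
Working Family Credit: 11% of the $37,700 excess over $185,400 is $4,147 ≥ base, so the credit is $0.
Total: $541 + $1,325 + $11,950 + $0 = $13,816.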